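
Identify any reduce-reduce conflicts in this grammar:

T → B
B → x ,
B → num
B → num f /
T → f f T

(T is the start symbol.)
No reduce-reduce conflicts

A reduce-reduce conflict occurs when an LR(0) state has two complete items [A → α .] and [B → β .] — both call for a reduction, and with no lookahead the parser cannot choose between them.

Augment with T' → T and build the canonical LR(0) collection (I0 = CLOSURE({[T' → . T]}), then GOTO on every symbol after a dot until no new states appear). It has 11 states:
  I0: { [B → . num f /], [B → . num], [B → . x ,], [T → . B], [T → . f f T], [T' → . T] }  — shift
  I1: { [T → B .] }  — reduce
  I2: { [T' → T .] }  — accept
  I3: { [T → f . f T] }  — shift
  I4: { [B → num . f /], [B → num .] }  — shift, reduce
  I5: { [B → x . ,] }  — shift
  I6: { [B → x , .] }  — reduce
  I7: { [B → num f . /] }  — shift
  I8: { [B → num f / .] }  — reduce
  I9: { [B → . num f /], [B → . num], [B → . x ,], [T → . B], [T → . f f T], [T → f f . T] }  — shift
  I10: { [T → f f T .] }  — reduce

No state contains more than one complete item.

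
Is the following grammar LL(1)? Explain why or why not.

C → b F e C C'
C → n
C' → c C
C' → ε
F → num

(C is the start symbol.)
No. Predict set conflict for C': { 'c' }

Relevant sets:
  FOLLOW(C') = { $, 'c' }

For C:
  PREDICT(C → b F e C C') = { 'b' }
  PREDICT(C → n) = { 'n' }
For C':
  PREDICT(C' → c C) = { 'c' }
  PREDICT(C' → ε) = { $, 'c' }
F has a single production, so nothing to check there.

Conflict found: Predict set conflict for C': { 'c' }
The grammar is NOT LL(1).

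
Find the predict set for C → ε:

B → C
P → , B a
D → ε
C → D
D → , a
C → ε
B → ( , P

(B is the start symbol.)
PREDICT(C → ε) = (FIRST(RHS) \ {ε}) ∪ (FOLLOW(C) if ε ∈ FIRST(RHS), i.e. RHS ⇒* ε)
The right-hand side is ε (FIRST(ε) = { ε }), so the predict set is FOLLOW(C) = { $, 'a' }
PREDICT(C → ε) = { $, 'a' }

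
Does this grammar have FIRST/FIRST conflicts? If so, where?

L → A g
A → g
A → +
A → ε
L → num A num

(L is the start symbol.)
No FIRST/FIRST conflicts.

A FIRST/FIRST conflict occurs when two productions N → α and N → β for the same non-terminal have FIRST(α) ∩ FIRST(β) ≠ ∅ (with ε ∈ FIRST of a nullable right-hand side, so two nullable alternatives also conflict).

FIRST sets of the non-terminals at (or reachable through a nullable prefix from) the front of some alternative:
  FIRST(A) = { '+', 'g', ε }

Productions for L:
  L → A g: FIRST = { '+', 'g' }
  L → num A num: FIRST = { 'num' }
Productions for A:
  A → g: FIRST = { 'g' }
  A → +: FIRST = { '+' }
  A → ε: FIRST = { ε }

All alternatives of each non-terminal have pairwise disjoint FIRST sets.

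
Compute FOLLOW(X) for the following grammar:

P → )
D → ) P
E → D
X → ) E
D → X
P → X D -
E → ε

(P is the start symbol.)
{ ')', '-' }

In D → X: X is at the end, add FOLLOW(D)
In P → X D -: X is followed by D '-', add FIRST(D '-') \ {ε} = { ')' }

The FOLLOW sets referred to above (computed the same way, to a fixed point):
  FOLLOW(D) = { ')', '-' }

Taking the union: FOLLOW(X) = { ')', '-' }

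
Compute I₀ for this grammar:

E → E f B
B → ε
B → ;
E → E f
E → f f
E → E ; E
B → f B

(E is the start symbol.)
{ [E → . E ; E], [E → . E f B], [E → . E f], [E → . f f], [E' → . E] }

First, augment the grammar with E' → E
I₀ = CLOSURE({ [E' → . E] }):
  [E' → . E] has the dot before E: add [E → . E f B], [E → . E f], [E → . f f], [E → . E ; E]
No further items can be added.

I₀ = { [E → . E ; E], [E → . E f B], [E → . E f], [E → . f f], [E' → . E] }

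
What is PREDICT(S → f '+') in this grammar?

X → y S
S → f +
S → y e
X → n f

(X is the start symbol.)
{ 'f' }

PREDICT(S → f '+') = (FIRST(RHS) \ {ε}) ∪ (FOLLOW(S) if ε ∈ FIRST(RHS), i.e. RHS ⇒* ε)
FIRST(f '+') = { 'f' }
ε ∉ FIRST(f '+'), so FOLLOW(S) is not added.
PREDICT(S → f '+') = { 'f' }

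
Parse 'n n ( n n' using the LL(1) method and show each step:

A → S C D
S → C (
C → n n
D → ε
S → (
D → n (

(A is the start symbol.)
LL(1) parsing maintains a stack (initially the start symbol over $) and the input. At each step: if the stack top is a terminal, match it against the current input token; if it is a non-terminal N, replace it with the RHS of M[N, lookahead] (the unique production whose predict set contains the lookahead).

Stack is shown with the top on the left.

Stack        Input        Action
--------------------------------
A $          n n ( n n $  output A → S C D
S C D $      n n ( n n $  output S → C (
C ( C D $    n n ( n n $  output C → n n
n n ( C D $  n n ( n n $  match 'n'
n ( C D $    n ( n n $    match 'n'
( C D $      ( n n $      match '('
C D $        n n $        output C → n n
n n D $      n n $        match 'n'
n D $        n $          match 'n'
D $          $            output D → ε
$            $            accept

The string is accepted.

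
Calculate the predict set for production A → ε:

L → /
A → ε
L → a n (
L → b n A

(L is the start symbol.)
PREDICT(A → ε) = (FIRST(RHS) \ {ε}) ∪ (FOLLOW(A) if ε ∈ FIRST(RHS), i.e. RHS ⇒* ε)
The right-hand side is ε (FIRST(ε) = { ε }), so the predict set is FOLLOW(A) = { $ }
PREDICT(A → ε) = { $ }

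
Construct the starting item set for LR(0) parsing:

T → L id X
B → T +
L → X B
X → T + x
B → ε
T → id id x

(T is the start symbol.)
First, augment the grammar with T' → T
I₀ = CLOSURE({ [T' → . T] }):
  [T' → . T] has the dot before T: add [T → . L id X], [T → . id id x]
  [T → . L id X] has the dot before L: add [L → . X B]
  [L → . X B] has the dot before X: add [X → . T + x]
No further items can be added.

I₀ = { [L → . X B], [T → . L id X], [T → . id id x], [T' → . T], [X → . T + x] }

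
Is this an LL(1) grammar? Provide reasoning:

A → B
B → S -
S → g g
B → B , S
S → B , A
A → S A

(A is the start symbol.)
No. Predict set conflict for A: { 'g' }

Relevant sets:
  FIRST(B) = { 'g' }
  FIRST(S) = { 'g' }

For A:
  PREDICT(A → B) = { 'g' }
  PREDICT(A → S A) = { 'g' }
For B:
  PREDICT(B → S '-') = { 'g' }
  PREDICT(B → B ',' S) = { 'g' }
For S:
  PREDICT(S → g g) = { 'g' }
  PREDICT(S → B ',' A) = { 'g' }

Conflict found: Predict set conflict for A: { 'g' }
The grammar is NOT LL(1).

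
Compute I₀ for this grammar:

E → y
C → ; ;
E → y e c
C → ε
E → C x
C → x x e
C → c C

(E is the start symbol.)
{ [C → . ; ;], [C → . c C], [C → . x x e], [C → .], [E → . C x], [E → . y e c], [E → . y], [E' → . E] }

First, augment the grammar with E' → E
I₀ = CLOSURE({ [E' → . E] }):
  [E' → . E] has the dot before E: add [E → . y], [E → . y e c], [E → . C x]
  [E → . C x] has the dot before C: add [C → . ; ;], [C → .], [C → . x x e], [C → . c C]
No further items can be added.

I₀ = { [C → . ; ;], [C → . c C], [C → . x x e], [C → .], [E → . C x], [E → . y e c], [E → . y], [E' → . E] }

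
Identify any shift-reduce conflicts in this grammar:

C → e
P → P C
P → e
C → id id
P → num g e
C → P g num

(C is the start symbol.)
A shift-reduce conflict occurs when an LR(0) state has both:
  - a complete (reduce) item [A → α .] (dot at the end), and
  - a shift item [B → β . c γ] (dot before a terminal).

Augment with C' → C and build the canonical LR(0) collection (I0 = CLOSURE({[C' → . C]}), then GOTO on every symbol after a dot until no new states appear). It has 12 states:
  I0: { [C → . P g num], [C → . e], [C → . id id], [C' → . C], [P → . P C], [P → . e], [P → . num g e] }  — shift
  I1: { [C' → C .] }  — accept
  I2: { [C → . P g num], [C → . e], [C → . id id], [C → P . g num], [P → . P C], [P → . e], [P → . num g e], [P → P . C] }  — shift
  I3: { [C → e .], [P → e .] }  — 2 reduces
  I4: { [C → id . id] }  — shift
  I5: { [P → num . g e] }  — shift
  I6: { [P → num g . e] }  — shift
  I7: { [P → num g e .] }  — reduce
  I8: { [C → id id .] }  — reduce
  I9: { [P → P C .] }  — reduce
  I10: { [C → P g . num] }  — shift
  I11: { [C → P g num .] }  — reduce

No state contains both a complete item and a shift item.

Answer: No shift-reduce conflicts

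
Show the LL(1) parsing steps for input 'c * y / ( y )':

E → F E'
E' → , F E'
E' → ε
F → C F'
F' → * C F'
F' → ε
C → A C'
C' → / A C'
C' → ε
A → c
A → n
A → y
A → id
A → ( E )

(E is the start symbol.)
Stack is shown with the top on the left.

Stack                    Input            Action
------------------------------------------------
E $                      c * y / ( y ) $  output E → F E'
F E' $                   c * y / ( y ) $  output F → C F'
C F' E' $                c * y / ( y ) $  output C → A C'
A C' F' E' $             c * y / ( y ) $  output A → c
c C' F' E' $             c * y / ( y ) $  match 'c'
C' F' E' $               * y / ( y ) $    output C' → ε
F' E' $                  * y / ( y ) $    output F' → * C F'
* C F' E' $              * y / ( y ) $    match '*'
C F' E' $                y / ( y ) $      output C → A C'
A C' F' E' $             y / ( y ) $      output A → y
y C' F' E' $             y / ( y ) $      match 'y'
C' F' E' $               / ( y ) $        output C' → / A C'
/ A C' F' E' $           / ( y ) $        match '/'
A C' F' E' $             ( y ) $          output A → ( E )
( E ) C' F' E' $         ( y ) $          match '('
E ) C' F' E' $           y ) $            output E → F E'
F E' ) C' F' E' $        y ) $            output F → C F'
C F' E' ) C' F' E' $     y ) $            output C → A C'
A C' F' E' ) C' F' E' $  y ) $            output A → y
y C' F' E' ) C' F' E' $  y ) $            match 'y'
C' F' E' ) C' F' E' $    ) $              output C' → ε
F' E' ) C' F' E' $       ) $              output F' → ε
E' ) C' F' E' $          ) $              output E' → ε
) C' F' E' $             ) $              match ')'
C' F' E' $               $                output C' → ε
F' E' $                  $                output F' → ε
E' $                     $                output E' → ε
$                        $                accept

The string is accepted.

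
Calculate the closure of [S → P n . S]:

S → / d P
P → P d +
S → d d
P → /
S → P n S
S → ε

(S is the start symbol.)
Start with: [S → P n . S]
  [S → P n . S] has the dot before S: add [S → . / d P], [S → . d d], [S → . P n S], [S → .]
  [S → . P n S] has the dot before P: add [P → . P d +], [P → . /]
No further items can be added.

CLOSURE = { [P → . /], [P → . P d +], [S → . / d P], [S → . P n S], [S → . d d], [S → .], [S → P n . S] }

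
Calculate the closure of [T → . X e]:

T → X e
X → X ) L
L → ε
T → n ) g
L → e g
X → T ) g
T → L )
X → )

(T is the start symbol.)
Start with: [T → . X e]
  [T → . X e] has the dot before X: add [X → . X ) L], [X → . T ) g], [X → . )]
  [X → . T ) g] has the dot before T: add [T → . n ) g], [T → . L )]
  [T → . L )] has the dot before L: add [L → .], [L → . e g]
No further items can be added.

CLOSURE = { [L → . e g], [L → .], [T → . L )], [T → . X e], [T → . n ) g], [X → . )], [X → . T ) g], [X → . X ) L] }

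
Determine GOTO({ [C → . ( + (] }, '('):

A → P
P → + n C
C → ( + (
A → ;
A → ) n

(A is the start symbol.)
{ [C → ( . + (] }

GOTO(I, '(') = CLOSURE({ [A → αX.β] : [A → α.Xβ] ∈ I, X = '(' })

Items with dot before '(', with the dot advanced:
  [C → . ( + (] → [C → ( . + (]
Closure adds nothing (no advanced item has the dot before a non-terminal).

GOTO = { [C → ( . + (] }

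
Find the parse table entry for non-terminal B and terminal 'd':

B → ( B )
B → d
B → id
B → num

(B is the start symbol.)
B → d

To find M[B, 'd'], we find productions for B where 'd' is in the predict set (PREDICT(N → α) = (FIRST(α) \ {ε}) ∪ (FOLLOW(N) if α ⇒* ε)).

B → ( B ): PREDICT = { '(' }
B → d: PREDICT = { 'd' }
  'd' is in predict set, so this production goes in M[B, 'd']
B → id: PREDICT = { 'id' }
B → num: PREDICT = { 'num' }

M[B, 'd'] = B → d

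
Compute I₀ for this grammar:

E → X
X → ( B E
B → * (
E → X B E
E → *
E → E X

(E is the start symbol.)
{ [E → . *], [E → . E X], [E → . X B E], [E → . X], [E' → . E], [X → . ( B E] }

First, augment the grammar with E' → E
I₀ = CLOSURE({ [E' → . E] }):
  [E' → . E] has the dot before E: add [E → . X], [E → . X B E], [E → . *], [E → . E X]
  [E → . X] has the dot before X: add [X → . ( B E]
No further items can be added.

I₀ = { [E → . *], [E → . E X], [E → . X B E], [E → . X], [E' → . E], [X → . ( B E] }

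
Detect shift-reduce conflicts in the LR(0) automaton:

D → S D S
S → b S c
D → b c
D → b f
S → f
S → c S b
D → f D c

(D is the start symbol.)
Yes — I5: [S → f .] vs [D → . b c]; I14: [D → b c .] vs [S → . b S c]

A shift-reduce conflict occurs when an LR(0) state has both:
  - a complete (reduce) item [A → α .] (dot at the end), and
  - a shift item [B → β . c γ] (dot before a terminal).

Augment with D' → D and build the canonical LR(0) collection (I0 = CLOSURE({[D' → . D]}), then GOTO on every symbol after a dot until no new states appear). It has 18 states:
  I0: { [D → . S D S], [D → . b c], [D → . b f], [D → . f D c], [D' → . D], [S → . b S c], [S → . c S b], [S → . f] }  — shift
  I1: { [D' → D .] }  — accept
  I2: { [D → . S D S], [D → . b c], [D → . b f], [D → . f D c], [D → S . D S], [S → . b S c], [S → . c S b], [S → . f] }  — shift
  I3: { [D → b . c], [D → b . f], [S → . b S c], [S → . c S b], [S → . f], [S → b . S c] }  — shift
  I4: { [S → . b S c], [S → . c S b], [S → . f], [S → c . S b] }  — shift
  I5: { [D → . S D S], [D → . b c], [D → . b f], [D → . f D c], [D → f . D c], [S → . b S c], [S → . c S b], [S → . f], [S → f .] }  — shift, reduce
  I6: { [D → f D . c] }  — shift
  I7: { [D → f D c .] }  — reduce
  I8: { [S → c S . b] }  — shift
  I9: { [S → . b S c], [S → . c S b], [S → . f], [S → b . S c] }  — shift
  I10: { [S → f .] }  — reduce
  I11: { [S → b S . c] }  — shift
  I12: { [S → b S c .] }  — reduce
  I13: { [S → c S b .] }  — reduce
  I14: { [D → b c .], [S → . b S c], [S → . c S b], [S → . f], [S → c . S b] }  — shift, reduce
  I15: { [D → b f .], [S → f .] }  — 2 reduces
  I16: { [D → S D . S], [S → . b S c], [S → . c S b], [S → . f] }  — shift
  I17: { [D → S D S .] }  — reduce

I5 contains reduce item [S → f .] and shift items [D → . b c], [D → . b f], [D → . f D c], [S → . b S c], [S → . c S b], [S → . f] — shift-reduce conflict.
I14 contains reduce item [D → b c .] and shift items [S → . b S c], [S → . c S b], [S → . f] — shift-reduce conflict.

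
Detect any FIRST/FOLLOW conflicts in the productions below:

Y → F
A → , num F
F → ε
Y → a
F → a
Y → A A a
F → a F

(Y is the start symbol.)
Nullable non-terminals: F, Y.
FIRST sets used below: FIRST(F) = { 'a', ε }, FIRST(A) = { ',' }

F: nullable alternative(s) F → ε; FOLLOW(F) = { $, ',', 'a' }
  F → ε: FIRST \ {ε} = { } — this is the only nullable alternative, skip
  F → a: FIRST \ {ε} = { 'a' } — overlaps FOLLOW(F) on { 'a' }: CONFLICT
  F → a F: FIRST \ {ε} = { 'a' } — overlaps FOLLOW(F) on { 'a' }: CONFLICT

Y: nullable alternative(s) Y → F; FOLLOW(Y) = { $ }
  Y → F: FIRST \ {ε} = { 'a' } — this is the only nullable alternative, skip
  Y → a: FIRST \ {ε} = { 'a' } — disjoint from FOLLOW(Y)
  Y → A A a: FIRST \ {ε} = { ',' } — disjoint from FOLLOW(Y)

A has no nullable alternative, so no FIRST/FOLLOW check is needed there.

So the grammar has 2 FIRST/FOLLOW conflicts (marked CONFLICT above).

Answer: Yes. F → a with FOLLOW(F) on { 'a' }; F → a F with FOLLOW(F) on { 'a' }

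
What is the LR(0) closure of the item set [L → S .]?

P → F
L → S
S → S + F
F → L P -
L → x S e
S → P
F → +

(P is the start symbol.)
{ [L → S .] }

Start with: [L → S .]
The dot is at the end, so nothing is added.

CLOSURE = { [L → S .] }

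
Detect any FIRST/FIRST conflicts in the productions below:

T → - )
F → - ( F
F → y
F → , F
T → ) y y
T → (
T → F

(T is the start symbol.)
Yes. T → '-' ')' / T → F on { '-' }

FIRST sets of the non-terminals at (or reachable through a nullable prefix from) the front of some alternative:
  FIRST(F) = { ',', '-', 'y' }

Productions for T:
  T → - ): FIRST = { '-' }
  T → ) y y: FIRST = { ')' }
  T → (: FIRST = { '(' }
  T → F: FIRST = { ',', '-', 'y' }
Productions for F:
  F → - ( F: FIRST = { '-' }
  F → y: FIRST = { 'y' }
  F → , F: FIRST = { ',' }

Conflict for T: T → - ) and T → F
  Overlap: { '-' }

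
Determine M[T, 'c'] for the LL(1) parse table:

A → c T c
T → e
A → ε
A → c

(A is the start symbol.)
To find M[T, 'c'], we find productions for T where 'c' is in the predict set (PREDICT(N → α) = (FIRST(α) \ {ε}) ∪ (FOLLOW(N) if α ⇒* ε)).

T → e: PREDICT = { 'e' }

M[T, 'c'] is empty (no production applies)

Answer: Empty (error entry)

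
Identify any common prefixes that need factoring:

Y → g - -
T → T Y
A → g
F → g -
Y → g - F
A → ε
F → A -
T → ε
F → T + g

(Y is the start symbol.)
Left-factoring is needed when two productions for the same non-terminal
share a common prefix on the right-hand side.

Productions for Y:
  Y → g - -
  Y → g - F
Productions for T:
  T → T Y
  T → ε
Productions for A:
  A → g
  A → ε
Productions for F:
  F → g -
  F → A -
  F → T + g

Found common prefix 'g -' in productions for Y

Answer: Yes, Y has productions with common prefix 'g -'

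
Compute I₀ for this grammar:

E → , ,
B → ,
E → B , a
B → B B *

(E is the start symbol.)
First, augment the grammar with E' → E
I₀ = CLOSURE({ [E' → . E] }):
  [E' → . E] has the dot before E: add [E → . , ,], [E → . B , a]
  [E → . B , a] has the dot before B: add [B → . ,], [B → . B B *]
No further items can be added.

I₀ = { [B → . ,], [B → . B B *], [E → . , ,], [E → . B , a], [E' → . E] }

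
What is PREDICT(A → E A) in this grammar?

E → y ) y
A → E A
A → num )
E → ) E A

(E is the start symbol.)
{ ')', 'y' }

PREDICT(A → E A) = (FIRST(RHS) \ {ε}) ∪ (FOLLOW(A) if ε ∈ FIRST(RHS), i.e. RHS ⇒* ε)
FIRST(E) = { ')', 'y' }
FIRST(E A) = { ')', 'y' }
ε ∉ FIRST(E A), so FOLLOW(A) is not added.
PREDICT(A → E A) = { ')', 'y' }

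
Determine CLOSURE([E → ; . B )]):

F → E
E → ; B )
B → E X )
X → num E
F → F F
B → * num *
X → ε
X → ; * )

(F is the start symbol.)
To compute CLOSURE, for each item [A → α.Bβ] where B is a non-terminal, add [B → .γ] for all productions B → γ; repeat for the newly added items until nothing changes.

Start with: [E → ; . B )]
  [E → ; . B )] has the dot before B: add [B → . E X )], [B → . * num *]
  [B → . E X )] has the dot before E: add [E → . ; B )]
No further items can be added.

CLOSURE = { [B → . * num *], [B → . E X )], [E → . ; B )], [E → ; . B )] }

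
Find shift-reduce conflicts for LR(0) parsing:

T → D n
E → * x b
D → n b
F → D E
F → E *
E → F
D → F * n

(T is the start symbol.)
Yes — I4: [E → F .] vs [D → F . * n]; I12: [F → D E .] vs [F → E . *]; I13: [T → D n .] vs [D → n . b]

Augment with T' → T and build the canonical LR(0) collection (I0 = CLOSURE({[T' → . T]}), then GOTO on every symbol after a dot until no new states appear). It has 16 states:
  I0: { [D → . F * n], [D → . n b], [E → . * x b], [E → . F], [F → . D E], [F → . E *], [T → . D n], [T' → . T] }  — shift
  I1: { [E → * . x b] }  — shift
  I2: { [D → . F * n], [D → . n b], [E → . * x b], [E → . F], [F → . D E], [F → . E *], [F → D . E], [T → D . n] }  — shift
  I3: { [F → E . *] }  — shift
  I4: { [D → F . * n], [E → F .] }  — shift, reduce
  I5: { [T' → T .] }  — accept
  I6: { [D → n . b] }  — shift
  I7: { [D → n b .] }  — reduce
  I8: { [D → F * . n] }  — shift
  I9: { [D → F * n .] }  — reduce
  I10: { [F → E * .] }  — reduce
  I11: { [D → . F * n], [D → . n b], [E → . * x b], [E → . F], [F → . D E], [F → . E *], [F → D . E] }  — shift
  I12: { [F → D E .], [F → E . *] }  — shift, reduce
  I13: { [D → n . b], [T → D n .] }  — shift, reduce
  I14: { [E → * x . b] }  — shift
  I15: { [E → * x b .] }  — reduce

I4 contains reduce item [E → F .] and shift item [D → F . * n] — shift-reduce conflict.
I12 contains reduce item [F → D E .] and shift item [F → E . *] — shift-reduce conflict.
I13 contains reduce item [T → D n .] and shift item [D → n . b] — shift-reduce conflict.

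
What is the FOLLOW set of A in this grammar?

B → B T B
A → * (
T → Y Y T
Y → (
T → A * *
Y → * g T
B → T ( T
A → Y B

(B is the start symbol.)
To compute FOLLOW(A), find every occurrence of A on a right-hand side N → α A β: add FIRST(β) \ {ε}, and if β is empty or nullable also add FOLLOW(N). Iterate to a fixed point.

In T → A * *: A is followed by '*' '*', add FIRST('*' '*') \ {ε} = { '*' }

Taking the union: FOLLOW(A) = { '*' }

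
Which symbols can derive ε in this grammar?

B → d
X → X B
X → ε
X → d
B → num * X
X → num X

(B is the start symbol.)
{ 'X' }

ε-productions: X → ε
So X is immediately nullable.
No further non-terminal can be added: every production for the remaining non-terminals contains a terminal or a non-nullable non-terminal.
Nullable = { 'X' }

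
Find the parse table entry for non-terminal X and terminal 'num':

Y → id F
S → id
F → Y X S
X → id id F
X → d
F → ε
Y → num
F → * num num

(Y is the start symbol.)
Empty (error entry)

To find M[X, 'num'], we find productions for X where 'num' is in the predict set (PREDICT(N → α) = (FIRST(α) \ {ε}) ∪ (FOLLOW(N) if α ⇒* ε)).

X → id id F: PREDICT = { 'id' }
X → d: PREDICT = { 'd' }

M[X, 'num'] is empty (no production applies)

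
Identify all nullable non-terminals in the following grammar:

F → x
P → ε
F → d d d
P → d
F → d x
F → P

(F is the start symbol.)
ε-productions: P → ε
So P is immediately nullable.
F → P: every symbol on the right is nullable, so F is nullable too.
Every non-terminal is now nullable.
Nullable = { 'F', 'P' }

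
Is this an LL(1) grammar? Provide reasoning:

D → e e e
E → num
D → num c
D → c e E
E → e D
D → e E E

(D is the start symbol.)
For D:
  PREDICT(D → e e e) = { 'e' }
  PREDICT(D → num c) = { 'num' }
  PREDICT(D → c e E) = { 'c' }
  PREDICT(D → e E E) = { 'e' }
For E:
  PREDICT(E → num) = { 'num' }
  PREDICT(E → e D) = { 'e' }

Conflict found: Predict set conflict for D: { 'e' }
The grammar is NOT LL(1).

Answer: No. Predict set conflict for D: { 'e' }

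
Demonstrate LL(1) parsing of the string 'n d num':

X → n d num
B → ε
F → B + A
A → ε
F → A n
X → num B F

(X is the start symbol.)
LL(1) parsing maintains a stack (initially the start symbol over $) and the input. At each step: if the stack top is a terminal, match it against the current input token; if it is a non-terminal N, replace it with the RHS of M[N, lookahead] (the unique production whose predict set contains the lookahead).

Stack is shown with the top on the left.

Stack      Input      Action
----------------------------
X $        n d num $  output X → n d num
n d num $  n d num $  match 'n'
d num $    d num $    match 'd'
num $      num $      match 'num'
$          $          accept

The string is accepted.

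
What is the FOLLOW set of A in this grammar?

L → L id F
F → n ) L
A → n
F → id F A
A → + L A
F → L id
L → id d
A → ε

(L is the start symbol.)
{ $, '+', 'id', 'n' }

In F → id F A: A is at the end, add FOLLOW(F)
In A → + L A: A is at the end; this adds FOLLOW(A) to itself — nothing new

The FOLLOW sets referred to above (computed the same way, to a fixed point):
  FOLLOW(F) = { $, '+', 'id', 'n' }

Taking the union: FOLLOW(A) = { $, '+', 'id', 'n' }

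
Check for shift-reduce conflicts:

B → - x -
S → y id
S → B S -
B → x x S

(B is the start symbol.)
Augment with B' → B and build the canonical LR(0) collection (I0 = CLOSURE({[B' → . B]}), then GOTO on every symbol after a dot until no new states appear). It has 13 states:
  I0: { [B → . - x -], [B → . x x S], [B' → . B] }  — shift
  I1: { [B → - . x -] }  — shift
  I2: { [B' → B .] }  — accept
  I3: { [B → x . x S] }  — shift
  I4: { [B → . - x -], [B → . x x S], [B → x x . S], [S → . B S -], [S → . y id] }  — shift
  I5: { [B → . - x -], [B → . x x S], [S → . B S -], [S → . y id], [S → B . S -] }  — shift
  I6: { [B → x x S .] }  — reduce
  I7: { [S → y . id] }  — shift
  I8: { [S → y id .] }  — reduce
  I9: { [S → B S . -] }  — shift
  I10: { [S → B S - .] }  — reduce
  I11: { [B → - x . -] }  — shift
  I12: { [B → - x - .] }  — reduce

No state contains both a complete item and a shift item.

Answer: No shift-reduce conflicts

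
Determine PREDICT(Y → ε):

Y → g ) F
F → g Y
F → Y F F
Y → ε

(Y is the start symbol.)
{ $, 'g' }

PREDICT(Y → ε) = (FIRST(RHS) \ {ε}) ∪ (FOLLOW(Y) if ε ∈ FIRST(RHS), i.e. RHS ⇒* ε)
The right-hand side is ε (FIRST(ε) = { ε }), so the predict set is FOLLOW(Y) = { $, 'g' }
PREDICT(Y → ε) = { $, 'g' }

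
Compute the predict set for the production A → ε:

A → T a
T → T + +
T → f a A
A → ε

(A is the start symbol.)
{ $, '+', 'a' }

PREDICT(A → ε) = (FIRST(RHS) \ {ε}) ∪ (FOLLOW(A) if ε ∈ FIRST(RHS), i.e. RHS ⇒* ε)
The right-hand side is ε (FIRST(ε) = { ε }), so the predict set is FOLLOW(A) = { $, '+', 'a' }
PREDICT(A → ε) = { $, '+', 'a' }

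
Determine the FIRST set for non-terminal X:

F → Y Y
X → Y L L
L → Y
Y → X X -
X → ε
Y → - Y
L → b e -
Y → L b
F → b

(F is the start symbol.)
{ '-', 'b', ε }

FIRST sets of the other non-terminals involved (by the same procedure, iterated to a fixed point):
  FIRST(Y) = { '-', 'b' }

From X → Y L L:
  - Y is a non-terminal: add FIRST(Y) \ {ε} = { '-', 'b' }
    Y is not nullable, so stop
From X → ε:
  - ε-production, so ε ∈ FIRST(X)

Collecting: FIRST(X) = { '-', 'b', ε }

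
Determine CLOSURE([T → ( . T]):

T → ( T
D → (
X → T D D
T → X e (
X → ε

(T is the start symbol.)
{ [T → ( . T], [T → . ( T], [T → . X e (], [X → . T D D], [X → .] }

Start with: [T → ( . T]
  [T → ( . T] has the dot before T: add [T → . ( T], [T → . X e (]
  [T → . X e (] has the dot before X: add [X → . T D D], [X → .]
No further items can be added.

CLOSURE = { [T → ( . T], [T → . ( T], [T → . X e (], [X → . T D D], [X → .] }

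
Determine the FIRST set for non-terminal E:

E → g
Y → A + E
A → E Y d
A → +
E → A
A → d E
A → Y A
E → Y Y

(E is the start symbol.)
FIRST sets of the other non-terminals involved (by the same procedure, iterated to a fixed point):
  FIRST(A) = { '+', 'd', 'g' }
  FIRST(Y) = { '+', 'd', 'g' }

From E → g:
  - g is a terminal: add 'g' and stop
From E → A:
  - A is a non-terminal: add FIRST(A) \ {ε} = { '+', 'd', 'g' }
    A is not nullable, so stop
From E → Y Y:
  - Y is a non-terminal: add FIRST(Y) \ {ε} = { '+', 'd', 'g' }
    Y is not nullable, so stop

Collecting: FIRST(E) = { '+', 'd', 'g' }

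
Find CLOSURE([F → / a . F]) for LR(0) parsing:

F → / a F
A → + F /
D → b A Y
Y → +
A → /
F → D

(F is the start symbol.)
Start with: [F → / a . F]
  [F → / a . F] has the dot before F: add [F → . / a F], [F → . D]
  [F → . D] has the dot before D: add [D → . b A Y]
No further items can be added.

CLOSURE = { [D → . b A Y], [F → . / a F], [F → . D], [F → / a . F] }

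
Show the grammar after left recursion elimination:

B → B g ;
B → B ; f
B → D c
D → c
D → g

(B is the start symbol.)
B is directly left-recursive. The standard transformation for
  A → A α₁ | ... | A α_m | β₁ | ... | β_n
is
  A  → β₁ A' | ... | β_n A'
  A' → α₁ A' | ... | α_m A' | ε

B → D c becomes B → D c B'
B → B g ; becomes B' → g ; B'
B → B ; f becomes B' → ; f B'
Add B' → ε

Productions for other non-terminals are unchanged:
  D → c
  D → g

Resulting grammar:
B → D c B'
B' → g ; B'
B' → ; f B'
B' → ε
D → c
D → g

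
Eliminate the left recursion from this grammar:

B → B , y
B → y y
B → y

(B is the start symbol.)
B → y y B'
B → y B'
B' → , y B'
B' → ε

B is directly left-recursive. The standard transformation for
  A → A α₁ | ... | A α_m | β₁ | ... | β_n
is
  A  → β₁ A' | ... | β_n A'
  A' → α₁ A' | ... | α_m A' | ε

B → y y becomes B → y y B'
B → y becomes B → y B'
B → B , y becomes B' → , y B'
Add B' → ε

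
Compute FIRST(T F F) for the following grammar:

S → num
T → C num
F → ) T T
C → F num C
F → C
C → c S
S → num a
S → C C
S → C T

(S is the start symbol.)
{ ')', 'c' }

FIRST sets of the non-terminals involved (from the grammar, by fixed-point iteration):
  FIRST(T) = { ')', 'c' }

To compute FIRST(T F F), process the symbols left to right:
Symbol T is a non-terminal. Add FIRST(T) \ {ε} = { ')', 'c' }
T is not nullable (ε ∉ FIRST(T)), so stop here.
FIRST(T F F) = { ')', 'c' }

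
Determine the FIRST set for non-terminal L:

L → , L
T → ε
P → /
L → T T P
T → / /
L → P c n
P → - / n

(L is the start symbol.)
To compute FIRST(L), examine every production with L on the left-hand side, reading each right-hand side left to right until a non-nullable symbol is reached.

FIRST sets of the other non-terminals involved (by the same procedure, iterated to a fixed point):
  FIRST(T) = { '/', ε }
  FIRST(P) = { '-', '/' }

From L → , L:
  - ',' is a terminal: add ',' and stop
From L → T T P:
  - T is a non-terminal: add FIRST(T) \ {ε} = { '/' }
    T is nullable, so continue to the next symbol
  - T is a non-terminal: add FIRST(T) \ {ε} = { '/' }
    T is nullable, so continue to the next symbol
  - P is a non-terminal: add FIRST(P) \ {ε} = { '-', '/' }
    P is not nullable, so stop
From L → P c n:
  - P is a non-terminal: add FIRST(P) \ {ε} = { '-', '/' }
    P is not nullable, so stop

Collecting: FIRST(L) = { ',', '-', '/' }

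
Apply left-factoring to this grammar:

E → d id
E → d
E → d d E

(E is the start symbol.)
E → d E'
E' → id
E' → ε
E' → d E

Left-factoring transforms A → αβ₁ | αβ₂ into A → αA' and A' → β₁ | β₂
(α is the longest common prefix among the alternatives). Repeat until
no nonterminal has two alternatives with a common prefix.

Round 1: E has alternatives sharing prefix 'd'. Introduce E': E → d E'
  Add: E' → id
  Add: E' → ε
  Add: E' → d E

No remaining common prefixes — done.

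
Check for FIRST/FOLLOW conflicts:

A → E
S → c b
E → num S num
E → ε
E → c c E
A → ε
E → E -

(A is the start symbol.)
Yes. E → E '-' with FOLLOW(E) on { '-' }

A FIRST/FOLLOW conflict occurs when a non-terminal N has a nullable alternative N → β (β ⇒* ε) and another alternative N → α with FIRST(α) ∩ FOLLOW(N) ≠ ∅: on such a lookahead the parser cannot decide between expanding α and letting N vanish via β.

Nullable non-terminals: A, E.
FIRST sets used below: FIRST(E) = { '-', 'c', 'num', ε }

A: nullable alternative(s) A → E, A → ε; FOLLOW(A) = { $ }
  A → E: FIRST \ {ε} = { '-', 'c', 'num' } — disjoint from FOLLOW(A)
  A → ε: FIRST \ {ε} = { } — disjoint from FOLLOW(A)

E: nullable alternative(s) E → ε; FOLLOW(E) = { $, '-' }
  E → num S num: FIRST \ {ε} = { 'num' } — disjoint from FOLLOW(E)
  E → ε: FIRST \ {ε} = { } — this is the only nullable alternative, skip
  E → c c E: FIRST \ {ε} = { 'c' } — disjoint from FOLLOW(E)
  E → E -: FIRST \ {ε} = { '-', 'c', 'num' } — overlaps FOLLOW(E) on { '-' }: CONFLICT

S has no nullable alternative, so no FIRST/FOLLOW check is needed there.

So the grammar has 1 FIRST/FOLLOW conflict (marked CONFLICT above).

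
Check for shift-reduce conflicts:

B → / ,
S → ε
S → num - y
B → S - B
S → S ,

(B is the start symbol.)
Yes — I0: [S → .] vs [B → . / ,]; I8: [S → .] vs [B → . / ,]

A shift-reduce conflict occurs when an LR(0) state has both:
  - a complete (reduce) item [A → α .] (dot at the end), and
  - a shift item [B → β . c γ] (dot before a terminal).

Augment with B' → B and build the canonical LR(0) collection (I0 = CLOSURE({[B' → . B]}), then GOTO on every symbol after a dot until no new states appear). It has 11 states:
  I0: { [B → . / ,], [B → . S - B], [B' → . B], [S → . S ,], [S → . num - y], [S → .] }  — shift, reduce
  I1: { [B → / . ,] }  — shift
  I2: { [B' → B .] }  — accept
  I3: { [B → S . - B], [S → S . ,] }  — shift
  I4: { [S → num . - y] }  — shift
  I5: { [S → num - . y] }  — shift
  I6: { [S → num - y .] }  — reduce
  I7: { [S → S , .] }  — reduce
  I8: { [B → . / ,], [B → . S - B], [B → S - . B], [S → . S ,], [S → . num - y], [S → .] }  — shift, reduce
  I9: { [B → S - B .] }  — reduce
  I10: { [B → / , .] }  — reduce

I0 contains reduce item [S → .] and shift items [B → . / ,], [S → . num - y] — shift-reduce conflict.
I8 contains reduce item [S → .] and shift items [B → . / ,], [S → . num - y] — shift-reduce conflict.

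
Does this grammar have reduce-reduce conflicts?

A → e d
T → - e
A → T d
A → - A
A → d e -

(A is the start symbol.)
A reduce-reduce conflict occurs when an LR(0) state has two complete items [A → α .] and [B → β .] — both call for a reduction, and with no lookahead the parser cannot choose between them.

Augment with A' → A and build the canonical LR(0) collection (I0 = CLOSURE({[A' → . A]}), then GOTO on every symbol after a dot until no new states appear). It has 12 states:
  I0: { [A → . - A], [A → . T d], [A → . d e -], [A → . e d], [A' → . A], [T → . - e] }  — shift
  I1: { [A → - . A], [A → . - A], [A → . T d], [A → . d e -], [A → . e d], [T → - . e], [T → . - e] }  — shift
  I2: { [A' → A .] }  — accept
  I3: { [A → T . d] }  — shift
  I4: { [A → d . e -] }  — shift
  I5: { [A → e . d] }  — shift
  I6: { [A → e d .] }  — reduce
  I7: { [A → d e . -] }  — shift
  I8: { [A → d e - .] }  — reduce
  I9: { [A → T d .] }  — reduce
  I10: { [A → - A .] }  — reduce
  I11: { [A → e . d], [T → - e .] }  — shift, reduce

No state contains more than one complete item.

Answer: No reduce-reduce conflicts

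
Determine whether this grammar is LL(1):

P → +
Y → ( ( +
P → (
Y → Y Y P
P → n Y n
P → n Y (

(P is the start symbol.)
No. Predict set conflict for P: { 'n' }

A grammar is LL(1) if for each non-terminal N with multiple productions, the predict sets of those productions are pairwise disjoint, where PREDICT(N → α) = (FIRST(α) \ {ε}) ∪ (FOLLOW(N) if α ⇒* ε).

Relevant sets:
  FIRST(Y) = { '(' }

For P:
  PREDICT(P → '+') = { '+' }
  PREDICT(P → '(') = { '(' }
  PREDICT(P → n Y n) = { 'n' }
  PREDICT(P → n Y '(') = { 'n' }
For Y:
  PREDICT(Y → '(' '(' '+') = { '(' }
  PREDICT(Y → Y Y P) = { '(' }

Conflict found: Predict set conflict for P: { 'n' }
The grammar is NOT LL(1).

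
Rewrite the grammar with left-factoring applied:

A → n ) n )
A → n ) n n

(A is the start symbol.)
A → n ) n A'
A' → )
A' → n

Left-factoring transforms A → αβ₁ | αβ₂ into A → αA' and A' → β₁ | β₂
(α is the longest common prefix among the alternatives). Repeat until
no nonterminal has two alternatives with a common prefix.

Round 1: A has alternatives sharing prefix 'n ) n'. Introduce A': A → n ) n A'
  Add: A' → )
  Add: A' → n

No remaining common prefixes — done.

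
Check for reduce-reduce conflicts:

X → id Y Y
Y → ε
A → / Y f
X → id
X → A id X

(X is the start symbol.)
A reduce-reduce conflict occurs when an LR(0) state has two complete items [A → α .] and [B → β .] — both call for a reduction, and with no lookahead the parser cannot choose between them.

Augment with X' → X and build the canonical LR(0) collection (I0 = CLOSURE({[X' → . X]}), then GOTO on every symbol after a dot until no new states appear). It has 11 states:
  I0: { [A → . / Y f], [X → . A id X], [X → . id Y Y], [X → . id], [X' → . X] }  — shift
  I1: { [A → / . Y f], [Y → .] }  — reduce
  I2: { [X → A . id X] }  — shift
  I3: { [X' → X .] }  — accept
  I4: { [X → id . Y Y], [X → id .], [Y → .] }  — 2 reduces
  I5: { [X → id Y . Y], [Y → .] }  — reduce
  I6: { [X → id Y Y .] }  — reduce
  I7: { [A → . / Y f], [X → . A id X], [X → . id Y Y], [X → . id], [X → A id . X] }  — shift
  I8: { [X → A id X .] }  — reduce
  I9: { [A → / Y . f] }  — shift
  I10: { [A → / Y f .] }  — reduce

I4 contains complete items [X → id .], [Y → .] — reduce-reduce conflict.

Answer: Yes — I4: [X → id .] vs [Y → .]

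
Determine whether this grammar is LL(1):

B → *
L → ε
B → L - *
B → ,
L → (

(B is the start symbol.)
Relevant sets:
  FIRST(L) = { '(', ε }
  FOLLOW(L) = { '-' }

For B:
  PREDICT(B → '*') = { '*' }
  PREDICT(B → L '-' '*') = { '(', '-' }
  PREDICT(B → ',') = { ',' }
For L:
  PREDICT(L → ε) = { '-' }
  PREDICT(L → '(') = { '(' }

All predict sets are disjoint. The grammar IS LL(1).

Answer: Yes, the grammar is LL(1).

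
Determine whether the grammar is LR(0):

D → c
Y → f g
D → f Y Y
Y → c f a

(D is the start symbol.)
Augment with D' → D and build the canonical LR(0) collection (I0 = CLOSURE({[D' → . D]}), then GOTO on every symbol after a dot until no new states appear). It has 11 states:
  I0: { [D → . c], [D → . f Y Y], [D' → . D] }  — shift
  I1: { [D' → D .] }  — accept
  I2: { [D → c .] }  — reduce
  I3: { [D → f . Y Y], [Y → . c f a], [Y → . f g] }  — shift
  I4: { [D → f Y . Y], [Y → . c f a], [Y → . f g] }  — shift
  I5: { [Y → c . f a] }  — shift
  I6: { [Y → f . g] }  — shift
  I7: { [Y → f g .] }  — reduce
  I8: { [Y → c f . a] }  — shift
  I9: { [Y → c f a .] }  — reduce
  I10: { [D → f Y Y .] }  — reduce

Every state is either a pure shift/goto state or contains exactly one complete item and nothing to shift — no conflicts. The grammar is LR(0).

Answer: Yes, the grammar is LR(0)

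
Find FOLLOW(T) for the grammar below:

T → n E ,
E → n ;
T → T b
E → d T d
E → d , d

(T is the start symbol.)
T is the start symbol, so $ ∈ FOLLOW(T).
In T → T b: T is followed by b, add FIRST(b) \ {ε} = { 'b' }
In E → d T d: T is followed by d, add FIRST(d) \ {ε} = { 'd' }

Taking the union: FOLLOW(T) = { $, 'b', 'd' }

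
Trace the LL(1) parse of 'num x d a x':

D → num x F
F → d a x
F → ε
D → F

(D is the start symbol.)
Stack is shown with the top on the left.

Stack      Input          Action
--------------------------------
D $        num x d a x $  output D → num x F
num x F $  num x d a x $  match 'num'
x F $      x d a x $      match 'x'
F $        d a x $        output F → d a x
d a x $    d a x $        match 'd'
a x $      a x $          match 'a'
x $        x $            match 'x'
$          $              accept

The string is accepted.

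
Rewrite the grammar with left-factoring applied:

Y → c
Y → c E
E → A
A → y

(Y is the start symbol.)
Left-factoring transforms A → αβ₁ | αβ₂ into A → αA' and A' → β₁ | β₂
(α is the longest common prefix among the alternatives). Repeat until
no nonterminal has two alternatives with a common prefix.

Round 1: Y has alternatives sharing prefix 'c'. Introduce Y': Y → c Y'
  Add: Y' → ε
  Add: Y' → E

No remaining common prefixes — done.

Resulting grammar:
Y → c Y'
Y' → ε
Y' → E
E → A
A → y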